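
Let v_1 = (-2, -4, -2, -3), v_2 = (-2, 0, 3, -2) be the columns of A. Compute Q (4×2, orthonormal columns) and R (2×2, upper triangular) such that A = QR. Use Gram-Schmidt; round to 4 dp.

Q = [[-0.3482, -0.4325], [-0.6963, 0.1193], [-0.3482, 0.7979], [-0.5222, -0.4027]], R = [[5.7446, 0.6963], [0.0000, 4.0639]]

v_1 = (-2, -4, -2, -3); ‖v_1‖ = 5.7446, so q_1 = (-0.3482, -0.6963, -0.3482, -0.5222).
q_1·v_2 = (-0.3482)·(-2) + (-0.6963)·0 + (-0.3482)·3 + (-0.5222)·(-2) = 0.6963.
u_2 = v_2 − 0.6963·q_1 = (-1.7576, 0.4848, 3.2424, -1.6364).
‖u_2‖ = 4.0639, so q_2 = (-0.4325, 0.1193, 0.7979, -0.4027).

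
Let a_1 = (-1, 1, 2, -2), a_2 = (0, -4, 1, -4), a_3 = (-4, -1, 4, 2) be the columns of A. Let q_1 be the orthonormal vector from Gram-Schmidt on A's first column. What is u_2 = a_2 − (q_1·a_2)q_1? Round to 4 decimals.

a_1 = (-1, 1, 2, -2); ‖a_1‖ = 3.1623, so q_1 = (-0.3162, 0.3162, 0.6325, -0.6325).
q_1·a_2 = (-0.3162)·0 + 0.3162·(-4) + 0.6325·1 + (-0.6325)·(-4) = 1.8974.
u_2 = a_2 − 1.8974·q_1 = (0.6000, -4.6000, -0.2000, -2.8000).

u_2 = (0.6000, -4.6000, -0.2000, -2.8000)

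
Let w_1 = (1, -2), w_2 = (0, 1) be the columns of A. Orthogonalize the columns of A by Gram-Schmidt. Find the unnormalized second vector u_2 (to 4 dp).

q_1 = w_1/‖w_1‖ = (1, -2)/2.2361 = (0.4472, -0.8944).
r_{12} = q_1·w_2 = -0.8944.
u_2 = w_2 + 0.8944·q_1 = (0.4000, 0.2000).

u_2 = (0.4000, 0.2000)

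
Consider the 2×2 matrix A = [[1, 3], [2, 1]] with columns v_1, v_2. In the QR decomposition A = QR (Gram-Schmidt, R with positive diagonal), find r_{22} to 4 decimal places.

r_{22} = 2.2361

e_1 = v_1/‖v_1‖ = (1, 2)/2.2361 = (0.4472, 0.8944).
r_{12} = e_1·v_2 = 2.2361.
u_2 = v_2 − 2.2361·e_1 = (2.0000, -1.0000).
r_{22} = ‖u_2‖ = 2.2361.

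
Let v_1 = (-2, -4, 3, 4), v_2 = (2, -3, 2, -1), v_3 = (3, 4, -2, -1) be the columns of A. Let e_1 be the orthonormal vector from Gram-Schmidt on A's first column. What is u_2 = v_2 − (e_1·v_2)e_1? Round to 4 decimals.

u_2 = (2.4444, -2.1111, 1.3333, -1.8889)

e_1 = v_1/‖v_1‖ = (-2, -4, 3, 4)/6.7082 = (-0.2981, -0.5963, 0.4472, 0.5963).
r_{12} = e_1·v_2 = 1.4907.
u_2 = v_2 − 1.4907·e_1 = (2.4444, -2.1111, 1.3333, -1.8889).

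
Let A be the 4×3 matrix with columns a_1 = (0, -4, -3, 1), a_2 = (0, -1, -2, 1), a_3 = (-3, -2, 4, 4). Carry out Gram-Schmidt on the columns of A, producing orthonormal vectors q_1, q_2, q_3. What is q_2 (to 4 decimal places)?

q_2 = (0.0000, 0.5967, -0.6298, 0.4972)

a_1 = (0, -4, -3, 1); ‖a_1‖ = 5.0990, so q_1 = (0.0000, -0.7845, -0.5883, 0.1961).
q_1·a_2 = 0.0000·0 + (-0.7845)·(-1) + (-0.5883)·(-2) + 0.1961·1 = 2.1573.
u_2 = a_2 − 2.1573·q_1 = (0.0000, 0.6923, -0.7308, 0.5769).
‖u_2‖ = 1.1602, so q_2 = (0.0000, 0.5967, -0.6298, 0.4972).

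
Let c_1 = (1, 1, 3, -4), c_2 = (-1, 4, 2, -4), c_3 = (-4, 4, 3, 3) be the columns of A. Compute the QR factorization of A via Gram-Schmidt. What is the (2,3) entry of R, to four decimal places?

r_{23} = 4.5080

c_1 = (1, 1, 3, -4); ‖c_1‖ = 5.1962, so q_1 = (0.1925, 0.1925, 0.5774, -0.7698).
q_1·c_2 = 0.1925·(-1) + 0.1925·4 + 0.5774·2 + (-0.7698)·(-4) = 4.8113.
u_2 = c_2 − 4.8113·q_1 = (-1.9259, 3.0741, -0.7778, -0.2963).
‖u_2‖ = 3.7218, so q_2 = (-0.5175, 0.8260, -0.2090, -0.0796).
r_{23} = q_2·c_3 = 4.5080.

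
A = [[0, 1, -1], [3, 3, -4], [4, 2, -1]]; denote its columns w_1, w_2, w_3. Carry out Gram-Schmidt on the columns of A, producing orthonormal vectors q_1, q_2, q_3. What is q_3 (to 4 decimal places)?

q_3 = (0.7682, -0.5121, 0.3841)

w_1 = (0, 3, 4); ‖w_1‖ = 5.0000, so q_1 = (0.0000, 0.6000, 0.8000).
q_1·w_2 = 0.0000·1 + 0.6000·3 + 0.8000·2 = 3.4000.
u_2 = w_2 − 3.4000·q_1 = (1.0000, 0.9600, -0.7200).
‖u_2‖ = 1.5620, so q_2 = (0.6402, 0.6146, -0.4609).
q_1·w_3 = 0.0000·(-1) + 0.6000·(-4) + 0.8000·(-1) = -3.2000; q_2·w_3 = 0.6402·(-1) + 0.6146·(-4) + (-0.4609)·(-1) = -2.6376.
u_3 = w_3 + 3.2000·q_1 + 2.6376·q_2 = (0.6885, -0.4590, 0.3443).
‖u_3‖ = 0.8963, so q_3 = (0.7682, -0.5121, 0.3841).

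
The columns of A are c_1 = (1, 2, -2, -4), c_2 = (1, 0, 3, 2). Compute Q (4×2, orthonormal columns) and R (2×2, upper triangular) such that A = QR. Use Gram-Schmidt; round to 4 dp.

q_1 = c_1/‖c_1‖ = (1, 2, -2, -4)/5.0000 = (0.2000, 0.4000, -0.4000, -0.8000).
r_{12} = q_1·c_2 = -2.6000.
u_2 = c_2 + 2.6000·q_1 = (1.5200, 1.0400, 1.9600, -0.0800).
‖u_2‖ = 2.6907, so q_2 = (0.5649, 0.3865, 0.7284, -0.0297).

Q = [[0.2000, 0.5649], [0.4000, 0.3865], [-0.4000, 0.7284], [-0.8000, -0.0297]], R = [[5.0000, -2.6000], [0.0000, 2.6907]]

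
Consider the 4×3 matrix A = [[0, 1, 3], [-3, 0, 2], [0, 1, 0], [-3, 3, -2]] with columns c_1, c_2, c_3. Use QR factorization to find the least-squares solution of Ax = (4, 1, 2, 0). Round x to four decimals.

x = (0.4171, 1.1675, 1.0296)

c_1 = (0, -3, 0, -3); ‖c_1‖ = 4.2426, so q_1 = (0.0000, -0.7071, 0.0000, -0.7071).
q_1·c_2 = 0.0000·1 + (-0.7071)·0 + 0.0000·1 + (-0.7071)·3 = -2.1213.
u_2 = c_2 + 2.1213·q_1 = (1.0000, -1.5000, 1.0000, 1.5000).
‖u_2‖ = 2.5495, so q_2 = (0.3922, -0.5883, 0.3922, 0.5883).
q_1·c_3 = 0.0000·3 + (-0.7071)·2 + 0.0000·0 + (-0.7071)·(-2) = 0.0000; q_2·c_3 = 0.3922·3 + (-0.5883)·2 + 0.3922·0 + 0.5883·(-2) = -1.1767.
u_3 = c_3 + 0.0000·q_1 + 1.1767·q_2 = (3.4615, 1.3077, 0.4615, -1.3077).
‖u_3‖ = 3.9516, so q_3 = (0.8760, 0.3309, 0.1168, -0.3309).
Qᵀb = (-0.7071, 1.7650, 4.0684).
Back-substitute: x_3 = 4.0684/3.9516 = 1.0296.
x_2 = (1.7650 + 1.1767·1.0296)/2.5495 = 1.1675.
x_1 = (-0.7071 + 2.1213·1.1675 + 0.0000·1.0296)/4.2426 = 0.4171.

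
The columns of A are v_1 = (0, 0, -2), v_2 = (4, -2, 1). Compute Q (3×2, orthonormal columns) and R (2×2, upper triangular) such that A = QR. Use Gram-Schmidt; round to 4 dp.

Q = [[0.0000, 0.8944], [0.0000, -0.4472], [-1.0000, 0.0000]], R = [[2.0000, -1.0000], [0.0000, 4.4721]]

v_1 = (0, 0, -2); ‖v_1‖ = 2.0000, so e_1 = (0.0000, 0.0000, -1.0000).
e_1·v_2 = 0.0000·4 + 0.0000·(-2) + (-1.0000)·1 = -1.0000.
u_2 = v_2 + 1.0000·e_1 = (4.0000, -2.0000, 0.0000).
‖u_2‖ = 4.4721, so e_2 = (0.8944, -0.4472, 0.0000).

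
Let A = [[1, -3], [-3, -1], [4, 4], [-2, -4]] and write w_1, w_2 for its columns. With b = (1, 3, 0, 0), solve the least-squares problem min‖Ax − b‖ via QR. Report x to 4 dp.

x = (-0.2807, 0.0175)

w_1 = (1, -3, 4, -2); ‖w_1‖ = 5.4772, so e_1 = (0.1826, -0.5477, 0.7303, -0.3651).
e_1·w_2 = 0.1826·(-3) + (-0.5477)·(-1) + 0.7303·4 + (-0.3651)·(-4) = 4.3818.
u_2 = w_2 − 4.3818·e_1 = (-3.8000, 1.4000, 0.8000, -2.4000).
‖u_2‖ = 4.7749, so e_2 = (-0.7958, 0.2932, 0.1675, -0.5026).
Qᵀb = (-1.4606, 0.0838).
Back-substitute: x_2 = 0.0838/4.7749 = 0.0175.
x_1 = (-1.4606 − 4.3818·0.0175)/5.4772 = -0.2807.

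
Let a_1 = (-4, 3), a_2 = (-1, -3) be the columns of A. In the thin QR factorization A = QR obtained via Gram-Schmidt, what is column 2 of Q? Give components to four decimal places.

q_2 = (-0.6000, -0.8000)

q_1 = a_1/‖a_1‖ = (-4, 3)/5.0000 = (-0.8000, 0.6000).
r_{12} = q_1·a_2 = -1.0000.
u_2 = a_2 + 1.0000·q_1 = (-1.8000, -2.4000).
‖u_2‖ = 3.0000, so q_2 = (-0.6000, -0.8000).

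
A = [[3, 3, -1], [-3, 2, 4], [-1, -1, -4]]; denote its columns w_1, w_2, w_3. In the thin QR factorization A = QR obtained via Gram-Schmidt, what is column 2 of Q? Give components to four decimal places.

e_2 = (0.6529, 0.7255, -0.2176)

w_1 = (3, -3, -1); ‖w_1‖ = 4.3589, so e_1 = (0.6882, -0.6882, -0.2294).
e_1·w_2 = 0.6882·3 + (-0.6882)·2 + (-0.2294)·(-1) = 0.9177.
u_2 = w_2 − 0.9177·e_1 = (2.3684, 2.6316, -0.7895).
‖u_2‖ = 3.6274, so e_2 = (0.6529, 0.7255, -0.2176).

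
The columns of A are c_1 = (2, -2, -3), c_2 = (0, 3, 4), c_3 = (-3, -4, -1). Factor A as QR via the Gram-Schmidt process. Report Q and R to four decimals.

c_1 = (2, -2, -3); ‖c_1‖ = 4.1231, so e_1 = (0.4851, -0.4851, -0.7276).
e_1·c_2 = 0.4851·0 + (-0.4851)·3 + (-0.7276)·4 = -4.3656.
u_2 = c_2 + 4.3656·e_1 = (2.1176, 0.8824, 0.8235).
‖u_2‖ = 2.4375, so e_2 = (0.8688, 0.3620, 0.3379).
e_1·c_3 = 0.4851·(-3) + (-0.4851)·(-4) + (-0.7276)·(-1) = 1.2127; e_2·c_3 = 0.8688·(-3) + 0.3620·(-4) + 0.3379·(-1) = -4.3922.
u_3 = c_3 − 1.2127·e_1 + 4.3922·e_2 = (0.2277, -1.8218, 1.3663).
‖u_3‖ = 2.2886, so e_3 = (0.0995, -0.7960, 0.5970).

Q = [[0.4851, 0.8688, 0.0995], [-0.4851, 0.3620, -0.7960], [-0.7276, 0.3379, 0.5970]], R = [[4.1231, -4.3656, 1.2127], [0.0000, 2.4375, -4.3922], [0.0000, 0.0000, 2.2886]]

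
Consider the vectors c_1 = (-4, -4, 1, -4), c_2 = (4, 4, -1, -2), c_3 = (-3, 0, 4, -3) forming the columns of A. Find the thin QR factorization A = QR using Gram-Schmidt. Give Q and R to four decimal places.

Q = [[-0.5714, 0.3979, -0.2554], [-0.5714, 0.3979, 0.4671], [0.1429, -0.0995, 0.8465], [-0.5714, -0.8207, 0.0000]], R = [[7.0000, -3.5714, 4.0000], [0.0000, 4.9239, 0.8704], [0.0000, 0.0000, 4.1524]]

q_1 = c_1/‖c_1‖ = (-4, -4, 1, -4)/7.0000 = (-0.5714, -0.5714, 0.1429, -0.5714).
r_{12} = q_1·c_2 = -3.5714.
u_2 = c_2 + 3.5714·q_1 = (1.9592, 1.9592, -0.4898, -4.0408).
‖u_2‖ = 4.9239, so q_2 = (0.3979, 0.3979, -0.0995, -0.8207).
r_{13} = q_1·c_3 = 4.0000; r_{23} = q_2·c_3 = 0.8704.
u_3 = c_3 − 4.0000·q_1 − 0.8704·q_2 = (-1.0606, 1.9394, 3.5152, 0.0000).
‖u_3‖ = 4.1524, so q_3 = (-0.2554, 0.4671, 0.8465, 0.0000).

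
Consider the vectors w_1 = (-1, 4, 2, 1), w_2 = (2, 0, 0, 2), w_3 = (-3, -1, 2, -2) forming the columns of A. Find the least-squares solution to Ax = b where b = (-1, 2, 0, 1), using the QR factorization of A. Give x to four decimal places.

x = (0.4667, -0.3333, -0.2667)

e_1 = w_1/‖w_1‖ = (-1, 4, 2, 1)/4.6904 = (-0.2132, 0.8528, 0.4264, 0.2132).
r_{12} = e_1·w_2 = 0.0000.
u_2 = w_2 + 0.0000·e_1 = (2.0000, 0.0000, 0.0000, 2.0000).
‖u_2‖ = 2.8284, so e_2 = (0.7071, 0.0000, 0.0000, 0.7071).
r_{13} = e_1·w_3 = 0.2132; r_{23} = e_2·w_3 = -3.5355.
u_3 = w_3 − 0.2132·e_1 + 3.5355·e_2 = (-0.4545, -1.1818, 1.9091, 0.4545).
‖u_3‖ = 2.3355, so e_3 = (-0.1946, -0.5060, 0.8174, 0.1946).
Qᵀb = (2.1320, 0.0000, -0.6228).
Back-substitute: x_3 = -0.6228/2.3355 = -0.2667.
x_2 = (0.0000 + 3.5355·(-0.2667))/2.8284 = -0.3333.
x_1 = (2.1320 + 0.0000·(-0.3333) − 0.2132·(-0.2667))/4.6904 = 0.4667.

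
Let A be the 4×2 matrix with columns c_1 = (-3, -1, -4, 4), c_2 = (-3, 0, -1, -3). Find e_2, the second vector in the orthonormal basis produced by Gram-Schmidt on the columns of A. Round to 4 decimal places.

e_2 = (-0.6723, 0.0055, -0.2077, -0.7105)

c_1 = (-3, -1, -4, 4); ‖c_1‖ = 6.4807, so e_1 = (-0.4629, -0.1543, -0.6172, 0.6172).
e_1·c_2 = (-0.4629)·(-3) + (-0.1543)·0 + (-0.6172)·(-1) + 0.6172·(-3) = 0.1543.
u_2 = c_2 − 0.1543·e_1 = (-2.9286, 0.0238, -0.9048, -3.0952).
‖u_2‖ = 4.3562, so e_2 = (-0.6723, 0.0055, -0.2077, -0.7105).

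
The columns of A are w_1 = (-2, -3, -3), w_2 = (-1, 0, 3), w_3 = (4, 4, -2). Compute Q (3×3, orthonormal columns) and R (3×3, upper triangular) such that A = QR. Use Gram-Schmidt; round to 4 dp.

w_1 = (-2, -3, -3); ‖w_1‖ = 4.6904, so q_1 = (-0.4264, -0.6396, -0.6396).
q_1·w_2 = (-0.4264)·(-1) + (-0.6396)·0 + (-0.6396)·3 = -1.4924.
u_2 = w_2 + 1.4924·q_1 = (-1.6364, -0.9545, 2.0455).
‖u_2‖ = 2.7880, so q_2 = (-0.5869, -0.3424, 0.7337).
q_1·w_3 = (-0.4264)·4 + (-0.6396)·4 + (-0.6396)·(-2) = -2.9848; q_2·w_3 = (-0.5869)·4 + (-0.3424)·4 + 0.7337·(-2) = -5.1846.
u_3 = w_3 + 2.9848·q_1 + 5.1846·q_2 = (-0.3158, 0.3158, -0.1053).
‖u_3‖ = 0.4588, so q_3 = (-0.6882, 0.6882, -0.2294).

Q = [[-0.4264, -0.5869, -0.6882], [-0.6396, -0.3424, 0.6882], [-0.6396, 0.7337, -0.2294]], R = [[4.6904, -1.4924, -2.9848], [0.0000, 2.7880, -5.1846], [0.0000, 0.0000, 0.4588]]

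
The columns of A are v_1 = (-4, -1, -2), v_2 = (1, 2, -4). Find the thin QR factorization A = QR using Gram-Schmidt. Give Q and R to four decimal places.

v_1 = (-4, -1, -2); ‖v_1‖ = 4.5826, so e_1 = (-0.8729, -0.2182, -0.4364).
e_1·v_2 = (-0.8729)·1 + (-0.2182)·2 + (-0.4364)·(-4) = 0.4364.
u_2 = v_2 − 0.4364·e_1 = (1.3810, 2.0952, -3.8095).
‖u_2‖ = 4.5617, so e_2 = (0.3027, 0.4593, -0.8351).

Q = [[-0.8729, 0.3027], [-0.2182, 0.4593], [-0.4364, -0.8351]], R = [[4.5826, 0.4364], [0.0000, 4.5617]]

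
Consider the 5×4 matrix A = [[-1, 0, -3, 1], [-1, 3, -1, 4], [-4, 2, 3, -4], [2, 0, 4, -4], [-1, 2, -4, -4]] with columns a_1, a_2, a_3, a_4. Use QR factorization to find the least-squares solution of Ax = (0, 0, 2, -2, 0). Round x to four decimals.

x = (-0.7034, -0.2849, 0.0109, 0.0614)

e_1 = a_1/‖a_1‖ = (-1, -1, -4, 2, -1)/4.7958 = (-0.2085, -0.2085, -0.8341, 0.4170, -0.2085).
r_{12} = e_1·a_2 = -2.7107.
u_2 = a_2 + 2.7107·e_1 = (-0.5652, 2.4348, -0.2609, 1.1304, 1.4348).
‖u_2‖ = 3.1068, so e_2 = (-0.1819, 0.7837, -0.0840, 0.3639, 0.4618).
r_{13} = e_1·a_3 = 0.8341; r_{23} = e_2·a_3 = -0.8817.
u_3 = a_3 − 0.8341·e_1 + 0.8817·e_2 = (-2.9865, -0.1351, 3.6216, 3.9730, -3.4189).
‖u_3‖ = 7.0375, so e_3 = (-0.4244, -0.0192, 0.5146, 0.5645, -0.4858).
r_{14} = e_1·a_4 = 1.4596; r_{24} = e_2·a_4 = -0.0140; r_{34} = e_3·a_4 = -2.8745.
u_4 = a_4 − 1.4596·e_1 + 0.0140·e_2 + 2.8745·e_3 = (0.0819, 4.2601, -1.3045, -2.9808, -5.0857).
‖u_4‖ = 7.3896, so e_4 = (0.0111, 0.5765, -0.1765, -0.4034, -0.6882).
Qᵀb = (-2.5022, -0.8957, -0.0999, 0.4537).
Back-substitute: x_4 = 0.4537/7.3896 = 0.0614.
x_3 = (-0.0999 + 2.8745·0.0614)/7.0375 = 0.0109.
x_2 = (-0.8957 + 0.8817·0.0109 + 0.0140·0.0614)/3.1068 = -0.2849.
x_1 = (-2.5022 + 2.7107·(-0.2849) − 0.8341·0.0109 − 1.4596·0.0614)/4.7958 = -0.7034.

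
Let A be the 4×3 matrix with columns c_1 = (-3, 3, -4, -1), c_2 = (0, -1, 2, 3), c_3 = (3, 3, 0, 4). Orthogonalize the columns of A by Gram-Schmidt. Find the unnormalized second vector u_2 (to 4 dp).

q_1 = c_1/‖c_1‖ = (-3, 3, -4, -1)/5.9161 = (-0.5071, 0.5071, -0.6761, -0.1690).
r_{12} = q_1·c_2 = -2.3664.
u_2 = c_2 + 2.3664·q_1 = (-1.2000, 0.2000, 0.4000, 2.6000).

u_2 = (-1.2000, 0.2000, 0.4000, 2.6000)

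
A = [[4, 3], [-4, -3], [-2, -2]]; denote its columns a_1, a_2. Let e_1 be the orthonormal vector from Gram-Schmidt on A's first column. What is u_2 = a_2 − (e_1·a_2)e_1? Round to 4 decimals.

a_1 = (4, -4, -2); ‖a_1‖ = 6.0000, so e_1 = (0.6667, -0.6667, -0.3333).
e_1·a_2 = 0.6667·3 + (-0.6667)·(-3) + (-0.3333)·(-2) = 4.6667.
u_2 = a_2 − 4.6667·e_1 = (-0.1111, 0.1111, -0.4444).

u_2 = (-0.1111, 0.1111, -0.4444)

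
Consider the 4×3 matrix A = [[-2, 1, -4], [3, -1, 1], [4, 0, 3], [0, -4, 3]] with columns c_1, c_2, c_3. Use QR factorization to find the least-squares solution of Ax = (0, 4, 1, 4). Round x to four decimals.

q_1 = c_1/‖c_1‖ = (-2, 3, 4, 0)/5.3852 = (-0.3714, 0.5571, 0.7428, 0.0000).
r_{12} = q_1·c_2 = -0.9285.
u_2 = c_2 + 0.9285·q_1 = (0.6552, -0.4828, 0.6897, -4.0000).
‖u_2‖ = 4.1398, so q_2 = (0.1583, -0.1166, 0.1666, -0.9662).
r_{13} = q_1·c_3 = 4.2710; r_{23} = q_2·c_3 = -3.1486.
u_3 = c_3 − 4.2710·q_1 + 3.1486·q_2 = (-1.9155, -1.7465, 0.3521, -0.0423).
‖u_3‖ = 2.6163, so q_3 = (-0.7321, -0.6675, 0.1346, -0.0162).
Qᵀb = (2.9711, -4.1648, -2.6002).
Back-substitute: x_3 = -2.6002/2.6163 = -0.9938.
x_2 = (-4.1648 + 3.1486·(-0.9938))/4.1398 = -1.7619.
x_1 = (2.9711 + 0.9285·(-1.7619) − 4.2710·(-0.9938))/5.3852 = 1.0362.

x = (1.0362, -1.7619, -0.9938)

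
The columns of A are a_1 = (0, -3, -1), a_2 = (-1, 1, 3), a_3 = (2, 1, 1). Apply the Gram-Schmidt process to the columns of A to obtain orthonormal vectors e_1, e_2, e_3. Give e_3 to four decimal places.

a_1 = (0, -3, -1); ‖a_1‖ = 3.1623, so e_1 = (0.0000, -0.9487, -0.3162).
e_1·a_2 = 0.0000·(-1) + (-0.9487)·1 + (-0.3162)·3 = -1.8974.
u_2 = a_2 + 1.8974·e_1 = (-1.0000, -0.8000, 2.4000).
‖u_2‖ = 2.7203, so e_2 = (-0.3676, -0.2941, 0.8823).
e_1·a_3 = 0.0000·2 + (-0.9487)·1 + (-0.3162)·1 = -1.2649; e_2·a_3 = (-0.3676)·2 + (-0.2941)·1 + 0.8823·1 = -0.1470.
u_3 = a_3 + 1.2649·e_1 + 0.1470·e_2 = (1.9459, -0.2432, 0.7297).
‖u_3‖ = 2.0925, so e_3 = (0.9300, -0.1162, 0.3487).

e_3 = (0.9300, -0.1162, 0.3487)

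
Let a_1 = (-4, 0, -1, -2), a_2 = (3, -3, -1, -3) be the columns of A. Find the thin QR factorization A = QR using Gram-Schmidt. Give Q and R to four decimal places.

Q = [[-0.8729, 0.3955], [0.0000, -0.5794], [-0.2182, -0.2391], [-0.4364, -0.6714]], R = [[4.5826, -1.0911], [0.0000, 5.1778]]

q_1 = a_1/‖a_1‖ = (-4, 0, -1, -2)/4.5826 = (-0.8729, 0.0000, -0.2182, -0.4364).
r_{12} = q_1·a_2 = -1.0911.
u_2 = a_2 + 1.0911·q_1 = (2.0476, -3.0000, -1.2381, -3.4762).
‖u_2‖ = 5.1778, so q_2 = (0.3955, -0.5794, -0.2391, -0.6714).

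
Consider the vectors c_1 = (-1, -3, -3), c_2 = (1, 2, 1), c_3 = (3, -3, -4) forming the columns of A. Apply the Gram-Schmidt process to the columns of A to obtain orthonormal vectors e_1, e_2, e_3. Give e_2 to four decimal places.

c_1 = (-1, -3, -3); ‖c_1‖ = 4.3589, so e_1 = (-0.2294, -0.6882, -0.6882).
e_1·c_2 = (-0.2294)·1 + (-0.6882)·2 + (-0.6882)·1 = -2.2942.
u_2 = c_2 + 2.2942·e_1 = (0.4737, 0.4211, -0.5789).
‖u_2‖ = 0.8584, so e_2 = (0.5518, 0.4905, -0.6745).

e_2 = (0.5518, 0.4905, -0.6745)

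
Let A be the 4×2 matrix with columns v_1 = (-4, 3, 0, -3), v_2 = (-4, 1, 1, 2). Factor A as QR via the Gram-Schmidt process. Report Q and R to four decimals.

v_1 = (-4, 3, 0, -3); ‖v_1‖ = 5.8310, so e_1 = (-0.6860, 0.5145, 0.0000, -0.5145).
e_1·v_2 = (-0.6860)·(-4) + 0.5145·1 + 0.0000·1 + (-0.5145)·2 = 2.2295.
u_2 = v_2 − 2.2295·e_1 = (-2.4706, -0.1471, 1.0000, 3.1471).
‖u_2‖ = 4.1267, so e_2 = (-0.5987, -0.0356, 0.2423, 0.7626).

Q = [[-0.6860, -0.5987], [0.5145, -0.0356], [0.0000, 0.2423], [-0.5145, 0.7626]], R = [[5.8310, 2.2295], [0.0000, 4.1267]]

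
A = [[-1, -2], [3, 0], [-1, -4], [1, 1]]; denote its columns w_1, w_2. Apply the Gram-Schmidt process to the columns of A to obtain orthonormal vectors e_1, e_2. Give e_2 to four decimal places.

e_1 = w_1/‖w_1‖ = (-1, 3, -1, 1)/3.4641 = (-0.2887, 0.8660, -0.2887, 0.2887).
r_{12} = e_1·w_2 = 2.0207.
u_2 = w_2 − 2.0207·e_1 = (-1.4167, -1.7500, -3.4167, 0.4167).
‖u_2‖ = 4.1130, so e_2 = (-0.3444, -0.4255, -0.8307, 0.1013).

e_2 = (-0.3444, -0.4255, -0.8307, 0.1013)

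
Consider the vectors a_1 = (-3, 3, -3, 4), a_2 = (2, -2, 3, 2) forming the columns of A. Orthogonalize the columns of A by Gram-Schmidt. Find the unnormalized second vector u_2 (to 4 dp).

u_2 = (1.0930, -1.0930, 2.0930, 3.2093)

a_1 = (-3, 3, -3, 4); ‖a_1‖ = 6.5574, so q_1 = (-0.4575, 0.4575, -0.4575, 0.6100).
q_1·a_2 = (-0.4575)·2 + 0.4575·(-2) + (-0.4575)·3 + 0.6100·2 = -1.9825.
u_2 = a_2 + 1.9825·q_1 = (1.0930, -1.0930, 2.0930, 3.2093).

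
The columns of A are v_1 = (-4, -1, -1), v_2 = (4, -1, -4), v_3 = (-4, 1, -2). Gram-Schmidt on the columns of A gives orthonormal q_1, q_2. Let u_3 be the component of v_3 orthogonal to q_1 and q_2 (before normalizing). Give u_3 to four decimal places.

u_3 = (-0.3044, 2.0296, -0.8118)

v_1 = (-4, -1, -1); ‖v_1‖ = 4.2426, so q_1 = (-0.9428, -0.2357, -0.2357).
q_1·v_2 = (-0.9428)·4 + (-0.2357)·(-1) + (-0.2357)·(-4) = -2.5927.
u_2 = v_2 + 2.5927·q_1 = (1.5556, -1.6111, -4.6111).
‖u_2‖ = 5.1262, so q_2 = (0.3035, -0.3143, -0.8995).
q_1·v_3 = (-0.9428)·(-4) + (-0.2357)·1 + (-0.2357)·(-2) = 4.0069; q_2·v_3 = 0.3035·(-4) + (-0.3143)·1 + (-0.8995)·(-2) = 0.2709.
u_3 = v_3 − 4.0069·q_1 − 0.2709·q_2 = (-0.3044, 2.0296, -0.8118).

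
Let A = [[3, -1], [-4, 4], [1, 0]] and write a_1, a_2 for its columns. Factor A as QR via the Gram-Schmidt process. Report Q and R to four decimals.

q_1 = a_1/‖a_1‖ = (3, -4, 1)/5.0990 = (0.5883, -0.7845, 0.1961).
r_{12} = q_1·a_2 = -3.7262.
u_2 = a_2 + 3.7262·q_1 = (1.1923, 1.0769, 0.7308).
‖u_2‖ = 1.7650, so q_2 = (0.6755, 0.6101, 0.4140).

Q = [[0.5883, 0.6755], [-0.7845, 0.6101], [0.1961, 0.4140]], R = [[5.0990, -3.7262], [0.0000, 1.7650]]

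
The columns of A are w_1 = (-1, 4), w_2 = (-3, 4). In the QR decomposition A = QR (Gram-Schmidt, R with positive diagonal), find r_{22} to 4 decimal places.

r_{22} = 1.9403

w_1 = (-1, 4); ‖w_1‖ = 4.1231, so q_1 = (-0.2425, 0.9701).
q_1·w_2 = (-0.2425)·(-3) + 0.9701·4 = 4.6082.
u_2 = w_2 − 4.6082·q_1 = (-1.8824, -0.4706).
r_{22} = ‖u_2‖ = 1.9403.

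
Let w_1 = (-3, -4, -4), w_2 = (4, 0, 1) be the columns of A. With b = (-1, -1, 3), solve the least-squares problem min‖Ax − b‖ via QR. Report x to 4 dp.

w_1 = (-3, -4, -4); ‖w_1‖ = 6.4031, so q_1 = (-0.4685, -0.6247, -0.6247).
q_1·w_2 = (-0.4685)·4 + (-0.6247)·0 + (-0.6247)·1 = -2.4988.
u_2 = w_2 + 2.4988·q_1 = (2.8293, -1.5610, -0.5610).
‖u_2‖ = 3.2796, so q_2 = (0.8627, -0.4760, -0.1710).
Qᵀb = (-0.7809, -0.8999).
Back-substitute: x_2 = -0.8999/3.2796 = -0.2744.
x_1 = (-0.7809 + 2.4988·(-0.2744))/6.4031 = -0.2290.

x = (-0.2290, -0.2744)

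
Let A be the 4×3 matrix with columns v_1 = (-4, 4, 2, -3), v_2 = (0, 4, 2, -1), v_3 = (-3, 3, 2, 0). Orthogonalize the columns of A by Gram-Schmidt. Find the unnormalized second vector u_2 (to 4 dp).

u_2 = (2.0444, 1.9556, 0.9778, 0.5333)

v_1 = (-4, 4, 2, -3); ‖v_1‖ = 6.7082, so e_1 = (-0.5963, 0.5963, 0.2981, -0.4472).
e_1·v_2 = (-0.5963)·0 + 0.5963·4 + 0.2981·2 + (-0.4472)·(-1) = 3.4286.
u_2 = v_2 − 3.4286·e_1 = (2.0444, 1.9556, 0.9778, 0.5333).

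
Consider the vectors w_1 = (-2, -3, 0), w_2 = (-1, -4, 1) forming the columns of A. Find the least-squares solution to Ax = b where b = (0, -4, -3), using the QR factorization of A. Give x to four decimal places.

w_1 = (-2, -3, 0); ‖w_1‖ = 3.6056, so q_1 = (-0.5547, -0.8321, 0.0000).
q_1·w_2 = (-0.5547)·(-1) + (-0.8321)·(-4) + 0.0000·1 = 3.8829.
u_2 = w_2 − 3.8829·q_1 = (1.1538, -0.7692, 1.0000).
‖u_2‖ = 1.7097, so q_2 = (0.6749, -0.4499, 0.5849).
Qᵀb = (3.3282, 0.0450).
Back-substitute: x_2 = 0.0450/1.7097 = 0.0263.
x_1 = (3.3282 − 3.8829·0.0263)/3.6056 = 0.8947.

x = (0.8947, 0.0263)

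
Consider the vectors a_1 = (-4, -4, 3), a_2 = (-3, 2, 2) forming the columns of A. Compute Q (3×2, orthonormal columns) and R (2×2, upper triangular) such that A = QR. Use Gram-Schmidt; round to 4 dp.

Q = [[-0.6247, -0.5305], [-0.6247, 0.7798], [0.4685, 0.3324]], R = [[6.4031, 1.5617], [0.0000, 3.8159]]

e_1 = a_1/‖a_1‖ = (-4, -4, 3)/6.4031 = (-0.6247, -0.6247, 0.4685).
r_{12} = e_1·a_2 = 1.5617.
u_2 = a_2 − 1.5617·e_1 = (-2.0244, 2.9756, 1.2683).
‖u_2‖ = 3.8159, so e_2 = (-0.5305, 0.7798, 0.3324).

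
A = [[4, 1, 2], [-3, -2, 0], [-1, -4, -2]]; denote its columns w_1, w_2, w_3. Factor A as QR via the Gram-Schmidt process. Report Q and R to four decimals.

w_1 = (4, -3, -1); ‖w_1‖ = 5.0990, so q_1 = (0.7845, -0.5883, -0.1961).
q_1·w_2 = 0.7845·1 + (-0.5883)·(-2) + (-0.1961)·(-4) = 2.7456.
u_2 = w_2 − 2.7456·q_1 = (-1.1538, -0.3846, -3.4615).
‖u_2‖ = 3.6690, so q_2 = (-0.3145, -0.1048, -0.9435).
q_1·w_3 = 0.7845·2 + (-0.5883)·0 + (-0.1961)·(-2) = 1.9612; q_2·w_3 = (-0.3145)·2 + (-0.1048)·0 + (-0.9435)·(-2) = 1.2579.
u_3 = w_3 − 1.9612·q_1 − 1.2579·q_2 = (0.8571, 1.2857, -0.4286).
‖u_3‖ = 1.6036, so q_3 = (0.5345, 0.8018, -0.2673).

Q = [[0.7845, -0.3145, 0.5345], [-0.5883, -0.1048, 0.8018], [-0.1961, -0.9435, -0.2673]], R = [[5.0990, 2.7456, 1.9612], [0.0000, 3.6690, 1.2579], [0.0000, 0.0000, 1.6036]]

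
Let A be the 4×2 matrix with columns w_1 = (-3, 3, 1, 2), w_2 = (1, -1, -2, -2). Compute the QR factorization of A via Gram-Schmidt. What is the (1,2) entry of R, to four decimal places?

r_{12} = -2.5022

w_1 = (-3, 3, 1, 2); ‖w_1‖ = 4.7958, so q_1 = (-0.6255, 0.6255, 0.2085, 0.4170).
r_{12} = q_1·w_2 = -2.5022.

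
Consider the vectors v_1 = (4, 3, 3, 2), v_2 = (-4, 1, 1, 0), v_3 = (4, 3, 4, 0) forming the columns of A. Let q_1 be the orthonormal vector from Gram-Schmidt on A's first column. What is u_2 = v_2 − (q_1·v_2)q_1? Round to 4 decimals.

u_2 = (-2.9474, 1.7895, 1.7895, 0.5263)

v_1 = (4, 3, 3, 2); ‖v_1‖ = 6.1644, so q_1 = (0.6489, 0.4867, 0.4867, 0.3244).
q_1·v_2 = 0.6489·(-4) + 0.4867·1 + 0.4867·1 + 0.3244·0 = -1.6222.
u_2 = v_2 + 1.6222·q_1 = (-2.9474, 1.7895, 1.7895, 0.5263).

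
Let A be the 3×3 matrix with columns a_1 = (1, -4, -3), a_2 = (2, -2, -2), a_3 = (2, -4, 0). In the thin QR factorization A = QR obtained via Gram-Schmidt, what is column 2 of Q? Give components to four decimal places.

q_2 = (0.9435, 0.3145, -0.1048)

a_1 = (1, -4, -3); ‖a_1‖ = 5.0990, so q_1 = (0.1961, -0.7845, -0.5883).
q_1·a_2 = 0.1961·2 + (-0.7845)·(-2) + (-0.5883)·(-2) = 3.1379.
u_2 = a_2 − 3.1379·q_1 = (1.3846, 0.4615, -0.1538).
‖u_2‖ = 1.4676, so q_2 = (0.9435, 0.3145, -0.1048).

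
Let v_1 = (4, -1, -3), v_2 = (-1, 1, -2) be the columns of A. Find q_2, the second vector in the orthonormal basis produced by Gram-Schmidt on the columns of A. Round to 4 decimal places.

v_1 = (4, -1, -3); ‖v_1‖ = 5.0990, so q_1 = (0.7845, -0.1961, -0.5883).
q_1·v_2 = 0.7845·(-1) + (-0.1961)·1 + (-0.5883)·(-2) = 0.1961.
u_2 = v_2 − 0.1961·q_1 = (-1.1538, 1.0385, -1.8846).
‖u_2‖ = 2.4416, so q_2 = (-0.4726, 0.4253, -0.7719).

q_2 = (-0.4726, 0.4253, -0.7719)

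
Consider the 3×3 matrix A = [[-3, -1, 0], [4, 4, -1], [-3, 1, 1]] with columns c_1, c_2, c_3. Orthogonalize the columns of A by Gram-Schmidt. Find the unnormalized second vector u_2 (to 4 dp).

u_2 = (0.4118, 2.1176, 2.4118)

c_1 = (-3, 4, -3); ‖c_1‖ = 5.8310, so e_1 = (-0.5145, 0.6860, -0.5145).
e_1·c_2 = (-0.5145)·(-1) + 0.6860·4 + (-0.5145)·1 = 2.7440.
u_2 = c_2 − 2.7440·e_1 = (0.4118, 2.1176, 2.4118).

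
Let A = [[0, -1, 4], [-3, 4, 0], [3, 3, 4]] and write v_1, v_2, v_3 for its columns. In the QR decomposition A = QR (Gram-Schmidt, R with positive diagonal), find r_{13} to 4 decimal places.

v_1 = (0, -3, 3); ‖v_1‖ = 4.2426, so e_1 = (0.0000, -0.7071, 0.7071).
r_{13} = e_1·v_3 = 2.8284.

r_{13} = 2.8284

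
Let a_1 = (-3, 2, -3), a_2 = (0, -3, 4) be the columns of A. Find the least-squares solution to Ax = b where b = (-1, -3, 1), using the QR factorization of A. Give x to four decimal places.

a_1 = (-3, 2, -3); ‖a_1‖ = 4.6904, so q_1 = (-0.6396, 0.4264, -0.6396).
q_1·a_2 = (-0.6396)·0 + 0.4264·(-3) + (-0.6396)·4 = -3.8376.
u_2 = a_2 + 3.8376·q_1 = (-2.4545, -1.3636, 1.5455).
‖u_2‖ = 3.2051, so q_2 = (-0.7658, -0.4255, 0.4822).
Qᵀb = (-1.2792, 2.5244).
Back-substitute: x_2 = 2.5244/3.2051 = 0.7876.
x_1 = (-1.2792 + 3.8376·0.7876)/4.6904 = 0.3717.

x = (0.3717, 0.7876)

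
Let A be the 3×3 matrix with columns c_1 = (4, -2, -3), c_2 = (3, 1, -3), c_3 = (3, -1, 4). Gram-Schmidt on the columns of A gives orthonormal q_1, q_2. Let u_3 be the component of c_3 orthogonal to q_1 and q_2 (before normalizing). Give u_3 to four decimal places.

c_1 = (4, -2, -3); ‖c_1‖ = 5.3852, so q_1 = (0.7428, -0.3714, -0.5571).
q_1·c_2 = 0.7428·3 + (-0.3714)·1 + (-0.5571)·(-3) = 3.5282.
u_2 = c_2 − 3.5282·q_1 = (0.3793, 2.3103, -1.0345).
‖u_2‖ = 2.5596, so q_2 = (0.1482, 0.9026, -0.4042).
q_1·c_3 = 0.7428·3 + (-0.3714)·(-1) + (-0.5571)·4 = 0.3714; q_2·c_3 = 0.1482·3 + 0.9026·(-1) + (-0.4042)·4 = -2.0747.
u_3 = c_3 − 0.3714·q_1 + 2.0747·q_2 = (3.0316, 1.0105, 3.3684).

u_3 = (3.0316, 1.0105, 3.3684)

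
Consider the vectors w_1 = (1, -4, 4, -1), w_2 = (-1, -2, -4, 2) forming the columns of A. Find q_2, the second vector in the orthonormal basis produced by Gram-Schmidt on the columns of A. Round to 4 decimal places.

q_2 = (-0.1461, -0.7114, -0.5844, 0.3621)

q_1 = w_1/‖w_1‖ = (1, -4, 4, -1)/5.8310 = (0.1715, -0.6860, 0.6860, -0.1715).
r_{12} = q_1·w_2 = -1.8865.
u_2 = w_2 + 1.8865·q_1 = (-0.6765, -3.2941, -2.7059, 1.6765).
‖u_2‖ = 4.6305, so q_2 = (-0.1461, -0.7114, -0.5844, 0.3621).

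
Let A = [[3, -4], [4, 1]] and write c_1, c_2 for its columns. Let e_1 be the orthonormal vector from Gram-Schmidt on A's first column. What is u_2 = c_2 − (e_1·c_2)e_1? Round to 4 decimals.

u_2 = (-3.0400, 2.2800)

e_1 = c_1/‖c_1‖ = (3, 4)/5.0000 = (0.6000, 0.8000).
r_{12} = e_1·c_2 = -1.6000.
u_2 = c_2 + 1.6000·e_1 = (-3.0400, 2.2800).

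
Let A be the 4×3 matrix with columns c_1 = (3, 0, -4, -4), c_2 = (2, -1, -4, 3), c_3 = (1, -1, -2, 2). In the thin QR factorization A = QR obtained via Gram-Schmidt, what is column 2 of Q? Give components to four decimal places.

c_1 = (3, 0, -4, -4); ‖c_1‖ = 6.4031, so e_1 = (0.4685, 0.0000, -0.6247, -0.6247).
e_1·c_2 = 0.4685·2 + 0.0000·(-1) + (-0.6247)·(-4) + (-0.6247)·3 = 1.5617.
u_2 = c_2 − 1.5617·e_1 = (1.2683, -1.0000, -3.0244, 3.9756).
‖u_2‖ = 5.2499, so e_2 = (0.2416, -0.1905, -0.5761, 0.7573).

e_2 = (0.2416, -0.1905, -0.5761, 0.7573)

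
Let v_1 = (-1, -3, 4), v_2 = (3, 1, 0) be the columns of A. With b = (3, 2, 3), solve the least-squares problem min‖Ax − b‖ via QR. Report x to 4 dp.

x = (0.4286, 1.3571)

v_1 = (-1, -3, 4); ‖v_1‖ = 5.0990, so q_1 = (-0.1961, -0.5883, 0.7845).
q_1·v_2 = (-0.1961)·3 + (-0.5883)·1 + 0.7845·0 = -1.1767.
u_2 = v_2 + 1.1767·q_1 = (2.7692, 0.3077, 0.9231).
‖u_2‖ = 2.9352, so q_2 = (0.9435, 0.1048, 0.3145).
Qᵀb = (0.5883, 3.9835).
Back-substitute: x_2 = 3.9835/2.9352 = 1.3571.
x_1 = (0.5883 + 1.1767·1.3571)/5.0990 = 0.4286.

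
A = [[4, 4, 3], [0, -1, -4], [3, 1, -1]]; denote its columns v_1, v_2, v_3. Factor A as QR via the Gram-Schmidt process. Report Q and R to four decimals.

Q = [[0.8000, 0.5088, -0.3180], [0.0000, -0.5300, -0.8480], [0.6000, -0.6784, 0.4240]], R = [[5.0000, 3.8000, 1.8000], [0.0000, 1.8868, 4.3248], [0.0000, 0.0000, 2.0140]]

v_1 = (4, 0, 3); ‖v_1‖ = 5.0000, so q_1 = (0.8000, 0.0000, 0.6000).
q_1·v_2 = 0.8000·4 + 0.0000·(-1) + 0.6000·1 = 3.8000.
u_2 = v_2 − 3.8000·q_1 = (0.9600, -1.0000, -1.2800).
‖u_2‖ = 1.8868, so q_2 = (0.5088, -0.5300, -0.6784).
q_1·v_3 = 0.8000·3 + 0.0000·(-4) + 0.6000·(-1) = 1.8000; q_2·v_3 = 0.5088·3 + (-0.5300)·(-4) + (-0.6784)·(-1) = 4.3248.
u_3 = v_3 − 1.8000·q_1 − 4.3248·q_2 = (-0.6404, -1.7079, 0.8539).
‖u_3‖ = 2.0140, so q_3 = (-0.3180, -0.8480, 0.4240).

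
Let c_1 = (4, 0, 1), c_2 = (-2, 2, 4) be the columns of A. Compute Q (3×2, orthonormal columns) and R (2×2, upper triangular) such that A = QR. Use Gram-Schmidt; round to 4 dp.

c_1 = (4, 0, 1); ‖c_1‖ = 4.1231, so e_1 = (0.9701, 0.0000, 0.2425).
e_1·c_2 = 0.9701·(-2) + 0.0000·2 + 0.2425·4 = -0.9701.
u_2 = c_2 + 0.9701·e_1 = (-1.0588, 2.0000, 4.2353).
‖u_2‖ = 4.8020, so e_2 = (-0.2205, 0.4165, 0.8820).

Q = [[0.9701, -0.2205], [0.0000, 0.4165], [0.2425, 0.8820]], R = [[4.1231, -0.9701], [0.0000, 4.8020]]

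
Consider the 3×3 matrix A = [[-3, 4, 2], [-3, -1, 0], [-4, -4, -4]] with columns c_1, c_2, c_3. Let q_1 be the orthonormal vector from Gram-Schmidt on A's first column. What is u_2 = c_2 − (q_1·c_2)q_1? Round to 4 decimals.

c_1 = (-3, -3, -4); ‖c_1‖ = 5.8310, so q_1 = (-0.5145, -0.5145, -0.6860).
q_1·c_2 = (-0.5145)·4 + (-0.5145)·(-1) + (-0.6860)·(-4) = 1.2005.
u_2 = c_2 − 1.2005·q_1 = (4.6176, -0.3824, -3.1765).

u_2 = (4.6176, -0.3824, -3.1765)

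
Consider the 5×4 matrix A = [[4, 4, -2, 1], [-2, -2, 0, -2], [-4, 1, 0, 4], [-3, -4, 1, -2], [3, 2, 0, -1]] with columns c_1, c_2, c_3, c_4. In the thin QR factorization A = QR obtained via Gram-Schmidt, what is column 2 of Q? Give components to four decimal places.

c_1 = (4, -2, -4, -3, 3); ‖c_1‖ = 7.3485, so e_1 = (0.5443, -0.2722, -0.5443, -0.4082, 0.4082).
e_1·c_2 = 0.5443·4 + (-0.2722)·(-2) + (-0.5443)·1 + (-0.4082)·(-4) + 0.4082·2 = 4.6268.
u_2 = c_2 − 4.6268·e_1 = (1.4815, -0.7407, 3.5185, -2.1111, 0.1111).
‖u_2‖ = 4.4264, so e_2 = (0.3347, -0.1673, 0.7949, -0.4769, 0.0251).

e_2 = (0.3347, -0.1673, 0.7949, -0.4769, 0.0251)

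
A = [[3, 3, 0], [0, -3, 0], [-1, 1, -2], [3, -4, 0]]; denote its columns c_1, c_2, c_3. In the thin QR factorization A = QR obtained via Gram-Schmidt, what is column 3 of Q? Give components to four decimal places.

e_1 = c_1/‖c_1‖ = (3, 0, -1, 3)/4.3589 = (0.6882, 0.0000, -0.2294, 0.6882).
r_{12} = e_1·c_2 = -0.9177.
u_2 = c_2 + 0.9177·e_1 = (3.6316, -3.0000, 0.7895, -3.3684).
‖u_2‖ = 5.8445, so e_2 = (0.6214, -0.5133, 0.1351, -0.5763).
r_{13} = e_1·c_3 = 0.4588; r_{23} = e_2·c_3 = -0.2702.
u_3 = c_3 − 0.4588·e_1 + 0.2702·e_2 = (-0.1479, -0.1387, -1.8582, -0.4715).
‖u_3‖ = 1.9278, so e_3 = (-0.0767, -0.0719, -0.9639, -0.2446).

e_3 = (-0.0767, -0.0719, -0.9639, -0.2446)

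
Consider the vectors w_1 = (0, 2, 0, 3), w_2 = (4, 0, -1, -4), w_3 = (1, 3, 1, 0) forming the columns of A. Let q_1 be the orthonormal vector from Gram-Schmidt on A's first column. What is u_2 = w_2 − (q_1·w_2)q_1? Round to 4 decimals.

u_2 = (4.0000, 1.8462, -1.0000, -1.2308)

w_1 = (0, 2, 0, 3); ‖w_1‖ = 3.6056, so q_1 = (0.0000, 0.5547, 0.0000, 0.8321).
q_1·w_2 = 0.0000·4 + 0.5547·0 + 0.0000·(-1) + 0.8321·(-4) = -3.3282.
u_2 = w_2 + 3.3282·q_1 = (4.0000, 1.8462, -1.0000, -1.2308).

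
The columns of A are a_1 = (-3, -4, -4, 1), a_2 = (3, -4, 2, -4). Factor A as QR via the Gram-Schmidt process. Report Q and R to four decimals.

q_1 = a_1/‖a_1‖ = (-3, -4, -4, 1)/6.4807 = (-0.4629, -0.6172, -0.6172, 0.1543).
r_{12} = q_1·a_2 = -0.7715.
u_2 = a_2 + 0.7715·q_1 = (2.6429, -4.4762, 1.5238, -3.8810).
‖u_2‖ = 6.6637, so q_2 = (0.3966, -0.6717, 0.2287, -0.5824).

Q = [[-0.4629, 0.3966], [-0.6172, -0.6717], [-0.6172, 0.2287], [0.1543, -0.5824]], R = [[6.4807, -0.7715], [0.0000, 6.6637]]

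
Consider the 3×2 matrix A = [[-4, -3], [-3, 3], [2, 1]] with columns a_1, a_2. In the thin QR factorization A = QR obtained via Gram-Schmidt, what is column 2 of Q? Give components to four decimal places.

e_2 = (-0.5425, 0.8259, 0.1538)

a_1 = (-4, -3, 2); ‖a_1‖ = 5.3852, so e_1 = (-0.7428, -0.5571, 0.3714).
e_1·a_2 = (-0.7428)·(-3) + (-0.5571)·3 + 0.3714·1 = 0.9285.
u_2 = a_2 − 0.9285·e_1 = (-2.3103, 3.5172, 0.6552).
‖u_2‖ = 4.2589, so e_2 = (-0.5425, 0.8259, 0.1538).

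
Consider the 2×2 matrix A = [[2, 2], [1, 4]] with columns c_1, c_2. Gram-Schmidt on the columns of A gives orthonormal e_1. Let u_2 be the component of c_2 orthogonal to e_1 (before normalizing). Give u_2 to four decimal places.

c_1 = (2, 1); ‖c_1‖ = 2.2361, so e_1 = (0.8944, 0.4472).
e_1·c_2 = 0.8944·2 + 0.4472·4 = 3.5777.
u_2 = c_2 − 3.5777·e_1 = (-1.2000, 2.4000).

u_2 = (-1.2000, 2.4000)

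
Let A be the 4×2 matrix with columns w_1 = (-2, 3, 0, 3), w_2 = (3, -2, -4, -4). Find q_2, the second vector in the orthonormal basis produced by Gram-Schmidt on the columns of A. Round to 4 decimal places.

q_2 = (0.1886, 0.2934, -0.9221, -0.1677)

w_1 = (-2, 3, 0, 3); ‖w_1‖ = 4.6904, so q_1 = (-0.4264, 0.6396, 0.0000, 0.6396).
q_1·w_2 = (-0.4264)·3 + 0.6396·(-2) + 0.0000·(-4) + 0.6396·(-4) = -5.1168.
u_2 = w_2 + 5.1168·q_1 = (0.8182, 1.2727, -4.0000, -0.7273).
‖u_2‖ = 4.3380, so q_2 = (0.1886, 0.2934, -0.9221, -0.1677).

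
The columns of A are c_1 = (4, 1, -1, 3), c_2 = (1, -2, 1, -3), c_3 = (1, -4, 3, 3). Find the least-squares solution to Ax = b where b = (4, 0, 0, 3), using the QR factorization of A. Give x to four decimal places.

q_1 = c_1/‖c_1‖ = (4, 1, -1, 3)/5.1962 = (0.7698, 0.1925, -0.1925, 0.5774).
r_{12} = q_1·c_2 = -1.5396.
u_2 = c_2 + 1.5396·q_1 = (2.1852, -1.7037, 0.7037, -2.1111).
‖u_2‖ = 3.5538, so q_2 = (0.6149, -0.4794, 0.1980, -0.5940).
r_{13} = q_1·c_3 = 1.1547; r_{23} = q_2·c_3 = 1.3444.
u_3 = c_3 − 1.1547·q_1 − 1.3444·q_2 = (-0.7155, -3.5777, 2.9560, 3.1320).
‖u_3‖ = 5.6444, so q_3 = (-0.1268, -0.6339, 0.5237, 0.5549).
Qᵀb = (4.8113, 0.6774, 1.1576).
Back-substitute: x_3 = 1.1576/5.6444 = 0.2051.
x_2 = (0.6774 − 1.3444·0.2051)/3.5538 = 0.1130.
x_1 = (4.8113 + 1.5396·0.1130 − 1.1547·0.2051)/5.1962 = 0.9138.

x = (0.9138, 0.1130, 0.2051)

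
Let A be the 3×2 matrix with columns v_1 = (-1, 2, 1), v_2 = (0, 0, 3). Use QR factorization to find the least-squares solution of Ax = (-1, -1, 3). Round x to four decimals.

x = (-0.2000, 1.0667)

q_1 = v_1/‖v_1‖ = (-1, 2, 1)/2.4495 = (-0.4082, 0.8165, 0.4082).
r_{12} = q_1·v_2 = 1.2247.
u_2 = v_2 − 1.2247·q_1 = (0.5000, -1.0000, 2.5000).
‖u_2‖ = 2.7386, so q_2 = (0.1826, -0.3651, 0.9129).
Qᵀb = (0.8165, 2.9212).
Back-substitute: x_2 = 2.9212/2.7386 = 1.0667.
x_1 = (0.8165 − 1.2247·1.0667)/2.4495 = -0.2000.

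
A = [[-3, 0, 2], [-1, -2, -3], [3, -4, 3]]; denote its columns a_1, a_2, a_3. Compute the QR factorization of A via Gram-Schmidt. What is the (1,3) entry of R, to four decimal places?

r_{13} = 1.3765

a_1 = (-3, -1, 3); ‖a_1‖ = 4.3589, so e_1 = (-0.6882, -0.2294, 0.6882).
r_{13} = e_1·a_3 = 1.3765.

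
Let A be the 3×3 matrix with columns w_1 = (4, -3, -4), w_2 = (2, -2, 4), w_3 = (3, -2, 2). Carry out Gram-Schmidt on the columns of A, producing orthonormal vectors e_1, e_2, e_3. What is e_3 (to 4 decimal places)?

e_1 = w_1/‖w_1‖ = (4, -3, -4)/6.4031 = (0.6247, -0.4685, -0.6247).
r_{12} = e_1·w_2 = -0.3123.
u_2 = w_2 + 0.3123·e_1 = (2.1951, -2.1463, 3.8049).
‖u_2‖ = 4.8890, so e_2 = (0.4490, -0.4390, 0.7783).
r_{13} = e_1·w_3 = 1.5617; r_{23} = e_2·w_3 = 3.7815.
u_3 = w_3 − 1.5617·e_1 − 3.7815·e_2 = (0.3265, 0.3918, 0.0327).
‖u_3‖ = 0.5111, so e_3 = (0.6389, 0.7667, 0.0639).

e_3 = (0.6389, 0.7667, 0.0639)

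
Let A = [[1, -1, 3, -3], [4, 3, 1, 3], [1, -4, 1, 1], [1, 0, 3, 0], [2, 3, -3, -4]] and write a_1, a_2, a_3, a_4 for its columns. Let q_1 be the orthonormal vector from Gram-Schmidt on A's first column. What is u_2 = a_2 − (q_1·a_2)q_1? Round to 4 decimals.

q_1 = a_1/‖a_1‖ = (1, 4, 1, 1, 2)/4.7958 = (0.2085, 0.8341, 0.2085, 0.2085, 0.4170).
r_{12} = q_1·a_2 = 2.7107.
u_2 = a_2 − 2.7107·q_1 = (-1.5652, 0.7391, -4.5652, -0.5652, 1.8696).

u_2 = (-1.5652, 0.7391, -4.5652, -0.5652, 1.8696)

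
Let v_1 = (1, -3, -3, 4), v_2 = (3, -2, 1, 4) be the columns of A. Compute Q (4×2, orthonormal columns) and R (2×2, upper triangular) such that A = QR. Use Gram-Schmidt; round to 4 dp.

Q = [[0.1690, 0.5897], [-0.5071, -0.0284], [-0.5071, 0.7176], [0.6761, 0.3695]], R = [[5.9161, 3.7187], [0.0000, 4.0214]]

v_1 = (1, -3, -3, 4); ‖v_1‖ = 5.9161, so e_1 = (0.1690, -0.5071, -0.5071, 0.6761).
e_1·v_2 = 0.1690·3 + (-0.5071)·(-2) + (-0.5071)·1 + 0.6761·4 = 3.7187.
u_2 = v_2 − 3.7187·e_1 = (2.3714, -0.1143, 2.8857, 1.4857).
‖u_2‖ = 4.0214, so e_2 = (0.5897, -0.0284, 0.7176, 0.3695).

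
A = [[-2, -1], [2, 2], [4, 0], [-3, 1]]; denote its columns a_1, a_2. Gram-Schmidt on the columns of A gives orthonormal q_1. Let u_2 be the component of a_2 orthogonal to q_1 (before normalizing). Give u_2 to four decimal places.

u_2 = (-0.8182, 1.8182, -0.3636, 1.2727)

a_1 = (-2, 2, 4, -3); ‖a_1‖ = 5.7446, so q_1 = (-0.3482, 0.3482, 0.6963, -0.5222).
q_1·a_2 = (-0.3482)·(-1) + 0.3482·2 + 0.6963·0 + (-0.5222)·1 = 0.5222.
u_2 = a_2 − 0.5222·q_1 = (-0.8182, 1.8182, -0.3636, 1.2727).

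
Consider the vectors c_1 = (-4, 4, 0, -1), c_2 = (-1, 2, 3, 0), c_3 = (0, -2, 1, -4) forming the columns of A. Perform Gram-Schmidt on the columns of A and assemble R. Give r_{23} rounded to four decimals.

r_{23} = 0.1464

e_1 = c_1/‖c_1‖ = (-4, 4, 0, -1)/5.7446 = (-0.6963, 0.6963, 0.0000, -0.1741).
r_{12} = e_1·c_2 = 2.0889.
u_2 = c_2 − 2.0889·e_1 = (0.4545, 0.5455, 3.0000, 0.3636).
‖u_2‖ = 3.1042, so e_2 = (0.1464, 0.1757, 0.9664, 0.1171).
r_{23} = e_2·c_3 = 0.1464.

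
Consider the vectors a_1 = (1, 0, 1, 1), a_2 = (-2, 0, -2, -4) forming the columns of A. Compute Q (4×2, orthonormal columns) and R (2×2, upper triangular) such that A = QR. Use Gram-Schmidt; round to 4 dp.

a_1 = (1, 0, 1, 1); ‖a_1‖ = 1.7321, so e_1 = (0.5774, 0.0000, 0.5774, 0.5774).
e_1·a_2 = 0.5774·(-2) + 0.0000·0 + 0.5774·(-2) + 0.5774·(-4) = -4.6188.
u_2 = a_2 + 4.6188·e_1 = (0.6667, 0.0000, 0.6667, -1.3333).
‖u_2‖ = 1.6330, so e_2 = (0.4082, 0.0000, 0.4082, -0.8165).

Q = [[0.5774, 0.4082], [0.0000, 0.0000], [0.5774, 0.4082], [0.5774, -0.8165]], R = [[1.7321, -4.6188], [0.0000, 1.6330]]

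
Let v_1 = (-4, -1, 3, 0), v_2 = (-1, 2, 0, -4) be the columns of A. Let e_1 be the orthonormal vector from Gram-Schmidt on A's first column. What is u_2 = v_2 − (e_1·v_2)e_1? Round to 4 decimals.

e_1 = v_1/‖v_1‖ = (-4, -1, 3, 0)/5.0990 = (-0.7845, -0.1961, 0.5883, 0.0000).
r_{12} = e_1·v_2 = 0.3922.
u_2 = v_2 − 0.3922·e_1 = (-0.6923, 2.0769, -0.2308, -4.0000).

u_2 = (-0.6923, 2.0769, -0.2308, -4.0000)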